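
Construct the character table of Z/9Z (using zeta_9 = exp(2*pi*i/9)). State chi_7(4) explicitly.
Character table of Z/9Z (irreps indexed chi_0,...,chi_8 with chi_k(m) = zeta_9^(k*m), zeta_9 = exp(2*pi*i/9)):
  irrep \ class  {0} (size 1)  {1} (size 1)    {2} (size 1)    {3} (size 1)    {4} (size 1)    {5} (size 1)    {6} (size 1)    {7} (size 1)    {8} (size 1)  
  chi_0          1             1               1               1               1               1               1               1               1             
  chi_1          1             exp(2*I*pi/9)   exp(4*I*pi/9)   exp(2*I*pi/3)   exp(8*I*pi/9)   exp(-8*I*pi/9)  exp(-2*I*pi/3)  exp(-4*I*pi/9)  exp(-2*I*pi/9)
  chi_2          1             exp(4*I*pi/9)   exp(8*I*pi/9)   exp(-2*I*pi/3)  exp(-2*I*pi/9)  exp(2*I*pi/9)   exp(2*I*pi/3)   exp(-8*I*pi/9)  exp(-4*I*pi/9)
  chi_3          1             exp(2*I*pi/3)   exp(-2*I*pi/3)  1               exp(2*I*pi/3)   exp(-2*I*pi/3)  1               exp(2*I*pi/3)   exp(-2*I*pi/3)
  chi_4          1             exp(8*I*pi/9)   exp(-2*I*pi/9)  exp(2*I*pi/3)   exp(-4*I*pi/9)  exp(4*I*pi/9)   exp(-2*I*pi/3)  exp(2*I*pi/9)   exp(-8*I*pi/9)
  chi_5          1             exp(-8*I*pi/9)  exp(2*I*pi/9)   exp(-2*I*pi/3)  exp(4*I*pi/9)   exp(-4*I*pi/9)  exp(2*I*pi/3)   exp(-2*I*pi/9)  exp(8*I*pi/9) 
  chi_6          1             exp(-2*I*pi/3)  exp(2*I*pi/3)   1               exp(-2*I*pi/3)  exp(2*I*pi/3)   1               exp(-2*I*pi/3)  exp(2*I*pi/3) 
  chi_7          1             exp(-4*I*pi/9)  exp(-8*I*pi/9)  exp(2*I*pi/3)   exp(2*I*pi/9)   exp(-2*I*pi/9)  exp(-2*I*pi/3)  exp(8*I*pi/9)   exp(4*I*pi/9) 
  chi_8          1             exp(-2*I*pi/9)  exp(-4*I*pi/9)  exp(-2*I*pi/3)  exp(-8*I*pi/9)  exp(8*I*pi/9)   exp(2*I*pi/3)   exp(4*I*pi/9)   exp(2*I*pi/9) 

Spot check: chi_7(4) = zeta_9^(7*4) = zeta_9^28 = exp(2*I*pi/9).

Working: Z/9Z is abelian, so all 9 irreducible complex representations are 1-dimensional. They are given by chi_k(m) = zeta_9^(k*m) for k = 0,...,8. Row orthogonality: sum_m chi_k(m) conj(chi_l(m)) = 9 * [k = l].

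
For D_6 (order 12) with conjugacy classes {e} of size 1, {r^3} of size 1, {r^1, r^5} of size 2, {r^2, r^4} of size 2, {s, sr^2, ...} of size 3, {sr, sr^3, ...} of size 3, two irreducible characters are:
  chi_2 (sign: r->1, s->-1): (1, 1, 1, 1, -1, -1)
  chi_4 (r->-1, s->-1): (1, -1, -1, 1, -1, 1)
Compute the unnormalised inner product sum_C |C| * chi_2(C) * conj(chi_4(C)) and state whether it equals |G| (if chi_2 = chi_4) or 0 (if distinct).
Sum = 0; so <chi_2, chi_4> = 0 (distinct irreducibles are orthogonal).

Details: Compute term by term over conjugacy classes (|C| * chi_2(C) * conj(chi_4(C))):
  1*(1)*conj(1) + 1*(1)*conj(-1) + 2*(1)*conj(-1) + 2*(1)*conj(1) + 3*(-1)*conj(-1) + 3*(-1)*conj(1)
  = (1) + (-1) + (-2) + (2) + (3) + (-3)
  = 0.
Dividing by |G| = 12 gives 0/12 = 0, matching the row-orthogonality relation <chi_2, chi_4> = [chi_2 = chi_4].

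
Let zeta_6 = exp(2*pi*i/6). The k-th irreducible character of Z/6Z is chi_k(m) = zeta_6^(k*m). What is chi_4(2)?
chi_4(2) = zeta_6^8 = exp(2*I*pi/3)

Argument: chi_4(2) = zeta_6^(4*2) = zeta_6^8. Since zeta_6^6 = 1, this equals zeta_6^2 = exp(2*pi*i*2/6) = exp(2*I*pi/3).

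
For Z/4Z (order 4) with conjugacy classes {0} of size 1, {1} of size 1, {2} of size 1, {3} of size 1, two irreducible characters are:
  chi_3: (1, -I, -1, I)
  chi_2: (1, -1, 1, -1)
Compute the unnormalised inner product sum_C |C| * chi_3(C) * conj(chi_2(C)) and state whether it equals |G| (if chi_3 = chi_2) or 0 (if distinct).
Sum = 0; so <chi_3, chi_2> = 0 (distinct irreducibles are orthogonal).

Reasoning: Compute term by term over conjugacy classes (|C| * chi_3(C) * conj(chi_2(C))):
  1*(1)*conj(1) + 1*(-I)*conj(-1) + 1*(-1)*conj(1) + 1*(I)*conj(-1)
  = (1) + (I) + (-1) + (-I)
  = 0.
(Exp terms are combined using exp(i*s)*conj(exp(i*t)) = exp(i*(s-t)), and sums of them are collapsed using the identity that for every m > 1 the m distinct m-th roots of unity sum to 0, e.g. 1 + exp(2*I*pi/3) + exp(-2*I*pi/3) = 0.)
Dividing by |G| = 4 gives 0/4 = 0, matching the row-orthogonality relation <chi_3, chi_2> = [chi_3 = chi_2].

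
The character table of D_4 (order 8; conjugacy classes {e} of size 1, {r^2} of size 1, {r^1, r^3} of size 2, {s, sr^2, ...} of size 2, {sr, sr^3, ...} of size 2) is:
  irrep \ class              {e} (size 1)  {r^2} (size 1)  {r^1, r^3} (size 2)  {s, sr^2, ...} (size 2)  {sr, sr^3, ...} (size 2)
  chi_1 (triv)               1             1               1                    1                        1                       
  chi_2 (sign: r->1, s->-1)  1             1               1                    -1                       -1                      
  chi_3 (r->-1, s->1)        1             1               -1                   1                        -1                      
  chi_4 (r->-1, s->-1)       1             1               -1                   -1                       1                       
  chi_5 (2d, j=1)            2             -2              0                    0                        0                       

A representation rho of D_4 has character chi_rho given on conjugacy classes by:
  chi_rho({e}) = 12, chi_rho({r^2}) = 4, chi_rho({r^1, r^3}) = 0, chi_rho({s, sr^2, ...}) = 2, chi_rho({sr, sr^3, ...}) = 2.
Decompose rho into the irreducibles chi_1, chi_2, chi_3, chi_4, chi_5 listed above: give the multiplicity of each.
Multiplicities: chi_1: 3, chi_2: 1, chi_3: 2, chi_4: 2, chi_5: 2.

Reasoning: Use <chi_rho, chi> = (1/|G|) sum_C |C| * chi_rho(C) * conj(chi(C)) with |G| = 8 for each irreducible chi in the table:
  <chi_rho, chi_1> = (1/8)[1*(12)*conj(1) + 1*(4)*conj(1) + 2*(0)*conj(1) + 2*(2)*conj(1) + 2*(2)*conj(1)]
      = (1/8)[(12) + (4) + (0) + (4) + (4)] = 24/8 = 3
  <chi_rho, chi_2> = (1/8)[1*(12)*conj(1) + 1*(4)*conj(1) + 2*(0)*conj(1) + 2*(2)*conj(-1) + 2*(2)*conj(-1)]
      = (1/8)[(12) + (4) + (0) + (-4) + (-4)] = 8/8 = 1
  <chi_rho, chi_3> = (1/8)[1*(12)*conj(1) + 1*(4)*conj(1) + 2*(0)*conj(-1) + 2*(2)*conj(1) + 2*(2)*conj(-1)]
      = (1/8)[(12) + (4) + (0) + (4) + (-4)] = 16/8 = 2
  <chi_rho, chi_4> = (1/8)[1*(12)*conj(1) + 1*(4)*conj(1) + 2*(0)*conj(-1) + 2*(2)*conj(-1) + 2*(2)*conj(1)]
      = (1/8)[(12) + (4) + (0) + (-4) + (4)] = 16/8 = 2
  <chi_rho, chi_5> = (1/8)[1*(12)*conj(2) + 1*(4)*conj(-2) + 2*(0)*conj(0) + 2*(2)*conj(0) + 2*(2)*conj(0)]
      = (1/8)[(24) + (-8) + (0) + (0) + (0)] = 16/8 = 2
Dimension check: dim(rho) = sum (mult * dim) = 3*1 + 1*1 + 2*1 + 2*1 + 2*2 = 12 = chi_rho(e) = 12.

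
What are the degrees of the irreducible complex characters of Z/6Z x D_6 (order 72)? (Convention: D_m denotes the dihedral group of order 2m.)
Dimensions: 1, 1, 1, 1, 1, 1, 1, 1, 1, 1, 1, 1, 1, 1, 1, 1, 1, 1, 1, 1, 1, 1, 1, 1, 2, 2, 2, 2, 2, 2, 2, 2, 2, 2, 2, 2

Details: There are 36 irreducibles (= number of conjugacy classes). Their dimensions d_i satisfy sum d_i^2 = |G| = 72: 1 + 1 + 1 + 1 + 1 + 1 + 1 + 1 + 1 + 1 + 1 + 1 + 1 + 1 + 1 + 1 + 1 + 1 + 1 + 1 + 1 + 1 + 1 + 1 + 4 + 4 + 4 + 4 + 4 + 4 + 4 + 4 + 4 + 4 + 4 + 4 = 72. (For the product with Z/6Z: each of the 6 1-dim characters of Z/6Z tensors with each irrep of D_6, giving 6 copies of each D_6-dimension.)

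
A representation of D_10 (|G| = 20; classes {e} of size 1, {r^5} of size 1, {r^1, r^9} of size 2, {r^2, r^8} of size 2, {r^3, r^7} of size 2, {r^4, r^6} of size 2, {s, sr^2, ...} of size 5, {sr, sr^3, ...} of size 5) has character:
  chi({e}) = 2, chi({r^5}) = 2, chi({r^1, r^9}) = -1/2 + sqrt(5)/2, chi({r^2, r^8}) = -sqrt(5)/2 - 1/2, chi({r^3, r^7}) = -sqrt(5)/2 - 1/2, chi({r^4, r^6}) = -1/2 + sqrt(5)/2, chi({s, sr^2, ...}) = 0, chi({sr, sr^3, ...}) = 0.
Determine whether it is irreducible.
Irreducible: <chi, chi> = 1.

Working: <chi, chi> = (1/|G|) sum_C |C| * |chi(C)|^2 = (1/20)[1*|2|^2 + 1*|2|^2 + 2*|-1/2 + sqrt(5)/2|^2 + 2*|-sqrt(5)/2 - 1/2|^2 + 2*|-sqrt(5)/2 - 1/2|^2 + 2*|-1/2 + sqrt(5)/2|^2 + 5*|0|^2 + 5*|0|^2]
  = (1/20)[(4) + (4) + (3 - sqrt(5)) + (sqrt(5) + 3) + (sqrt(5) + 3) + (3 - sqrt(5)) + (0) + (0)] = 20/20 = 1.
A character is irreducible iff <chi, chi> = 1, so this representation is irreducible.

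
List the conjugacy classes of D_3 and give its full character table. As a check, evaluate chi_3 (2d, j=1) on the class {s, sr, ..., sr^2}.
Conjugacy classes: {e} of size 1, {r^1, r^2} of size 2, {s, sr, ..., sr^2} of size 3.
Character table:
  irrep \ class              {e} (size 1)  {r^1, r^2} (size 2)  {s, sr, ..., sr^2} (size 3)
  chi_1 (triv)               1             1                    1                          
  chi_2 (sign: r->1, s->-1)  1             1                    -1                         
  chi_3 (2d, j=1)            2             -1                   0                          

Spot check: chi_3 (2d, j=1) on {s, sr, ..., sr^2} = 0.

Proof sketch: D_3 has order 2*3 = 6 with 3 conjugacy classes, hence 3 irreducibles. Sum of squared dims 1 + 1 + 4 = 6 = |G|. Linear characters come from the abelianisation; the 2-dimensional irreps have character r^k -> 2*cos(2*pi*j*k/3), reflections -> 0.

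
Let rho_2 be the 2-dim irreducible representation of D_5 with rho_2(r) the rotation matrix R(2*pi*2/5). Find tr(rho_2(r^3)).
chi_{rho_2}(r^3) = 2*cos(2*pi*2*3/5) = -1/2 + sqrt(5)/2

Justification: rho_2(r^3) is rotation by angle 2*pi*2*3/5, whose trace is 2*cos(2*pi*2*3/5) = -1/2 + sqrt(5)/2.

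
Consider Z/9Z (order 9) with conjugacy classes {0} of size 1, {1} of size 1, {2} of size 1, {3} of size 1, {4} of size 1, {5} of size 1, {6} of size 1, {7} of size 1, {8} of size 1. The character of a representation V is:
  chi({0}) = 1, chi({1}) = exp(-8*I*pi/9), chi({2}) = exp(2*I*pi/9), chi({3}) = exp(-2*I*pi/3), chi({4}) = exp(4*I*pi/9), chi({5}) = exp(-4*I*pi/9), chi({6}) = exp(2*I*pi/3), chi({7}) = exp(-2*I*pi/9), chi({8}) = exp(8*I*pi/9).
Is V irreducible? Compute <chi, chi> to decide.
Irreducible: <chi, chi> = 1.

Proof sketch: <chi, chi> = (1/|G|) sum_C |C| * |chi(C)|^2 = (1/9)[1*|1|^2 + 1*|exp(-8*I*pi/9)|^2 + 1*|exp(2*I*pi/9)|^2 + 1*|exp(-2*I*pi/3)|^2 + 1*|exp(4*I*pi/9)|^2 + 1*|exp(-4*I*pi/9)|^2 + 1*|exp(2*I*pi/3)|^2 + 1*|exp(-2*I*pi/9)|^2 + 1*|exp(8*I*pi/9)|^2]
  = (1/9)[(1) + (1) + (1) + (1) + (1) + (1) + (1) + (1) + (1)] = 9/9 = 1.
(Exp terms are combined using exp(i*s)*conj(exp(i*t)) = exp(i*(s-t)), and sums of them are collapsed using the identity that for every m > 1 the m distinct m-th roots of unity sum to 0, e.g. 1 + exp(2*I*pi/3) + exp(-2*I*pi/3) = 0.)
A character is irreducible iff <chi, chi> = 1, so this representation is irreducible.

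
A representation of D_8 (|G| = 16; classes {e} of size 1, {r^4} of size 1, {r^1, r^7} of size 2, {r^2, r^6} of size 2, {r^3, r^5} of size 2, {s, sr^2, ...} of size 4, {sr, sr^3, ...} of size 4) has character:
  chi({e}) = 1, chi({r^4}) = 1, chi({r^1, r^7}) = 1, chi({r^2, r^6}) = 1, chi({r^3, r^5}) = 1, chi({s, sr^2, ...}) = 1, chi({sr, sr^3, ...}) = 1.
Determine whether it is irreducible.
Irreducible: <chi, chi> = 1.

Working: <chi, chi> = (1/|G|) sum_C |C| * |chi(C)|^2 = (1/16)[1*|1|^2 + 1*|1|^2 + 2*|1|^2 + 2*|1|^2 + 2*|1|^2 + 4*|1|^2 + 4*|1|^2]
  = (1/16)[(1) + (1) + (2) + (2) + (2) + (4) + (4)] = 16/16 = 1.
A character is irreducible iff <chi, chi> = 1, so this representation is irreducible.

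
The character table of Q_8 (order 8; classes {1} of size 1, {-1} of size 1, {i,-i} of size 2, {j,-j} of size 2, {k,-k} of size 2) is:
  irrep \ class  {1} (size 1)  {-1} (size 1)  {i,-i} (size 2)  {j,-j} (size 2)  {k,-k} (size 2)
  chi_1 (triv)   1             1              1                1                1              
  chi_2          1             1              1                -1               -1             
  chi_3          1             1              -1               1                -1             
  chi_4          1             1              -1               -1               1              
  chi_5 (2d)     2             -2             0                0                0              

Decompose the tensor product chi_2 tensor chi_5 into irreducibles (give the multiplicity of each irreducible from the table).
chi_2 tensor chi_5 = chi_5 (all other irreducibles have multiplicity 0).

Justification: The character of a tensor product is the pointwise product (chi_2 * chi_5)(C) = chi_2(C) * chi_5(C):
  {1}: (1)*(2), {-1}: (1)*(-2), {i,-i}: (1)*(0), {j,-j}: (-1)*(0), {k,-k}: (-1)*(0)
so (chi_2 * chi_5) takes values
  {1} -> 2, {-1} -> -2, {i,-i} -> 0, {j,-j} -> 0, {k,-k} -> 0.
Now take the inner product of this character with each irreducible chi from the table, <chi_2*chi_5, chi> = (1/8) sum_C |C| (chi_2*chi_5)(C) conj(chi(C)):
  <chi_2*chi_5, chi_1> = (1/8)[1*(2)*conj(1) + 1*(-2)*conj(1) + 2*(0)*conj(1) + 2*(0)*conj(1) + 2*(0)*conj(1)]
      = (1/8)[(2) + (-2) + (0) + (0) + (0)] = 0/8 = 0
  <chi_2*chi_5, chi_2> = (1/8)[1*(2)*conj(1) + 1*(-2)*conj(1) + 2*(0)*conj(1) + 2*(0)*conj(-1) + 2*(0)*conj(-1)]
      = (1/8)[(2) + (-2) + (0) + (0) + (0)] = 0/8 = 0
  <chi_2*chi_5, chi_3> = (1/8)[1*(2)*conj(1) + 1*(-2)*conj(1) + 2*(0)*conj(-1) + 2*(0)*conj(1) + 2*(0)*conj(-1)]
      = (1/8)[(2) + (-2) + (0) + (0) + (0)] = 0/8 = 0
  <chi_2*chi_5, chi_4> = (1/8)[1*(2)*conj(1) + 1*(-2)*conj(1) + 2*(0)*conj(-1) + 2*(0)*conj(-1) + 2*(0)*conj(1)]
      = (1/8)[(2) + (-2) + (0) + (0) + (0)] = 0/8 = 0
  <chi_2*chi_5, chi_5> = (1/8)[1*(2)*conj(2) + 1*(-2)*conj(-2) + 2*(0)*conj(0) + 2*(0)*conj(0) + 2*(0)*conj(0)]
      = (1/8)[(4) + (4) + (0) + (0) + (0)] = 8/8 = 1
Hence the multiplicities are chi_5: 1. Dimension check: dim(chi_2)*dim(chi_5) = 1*2 = 2 and sum (mult * dim) = 1*2 = 2.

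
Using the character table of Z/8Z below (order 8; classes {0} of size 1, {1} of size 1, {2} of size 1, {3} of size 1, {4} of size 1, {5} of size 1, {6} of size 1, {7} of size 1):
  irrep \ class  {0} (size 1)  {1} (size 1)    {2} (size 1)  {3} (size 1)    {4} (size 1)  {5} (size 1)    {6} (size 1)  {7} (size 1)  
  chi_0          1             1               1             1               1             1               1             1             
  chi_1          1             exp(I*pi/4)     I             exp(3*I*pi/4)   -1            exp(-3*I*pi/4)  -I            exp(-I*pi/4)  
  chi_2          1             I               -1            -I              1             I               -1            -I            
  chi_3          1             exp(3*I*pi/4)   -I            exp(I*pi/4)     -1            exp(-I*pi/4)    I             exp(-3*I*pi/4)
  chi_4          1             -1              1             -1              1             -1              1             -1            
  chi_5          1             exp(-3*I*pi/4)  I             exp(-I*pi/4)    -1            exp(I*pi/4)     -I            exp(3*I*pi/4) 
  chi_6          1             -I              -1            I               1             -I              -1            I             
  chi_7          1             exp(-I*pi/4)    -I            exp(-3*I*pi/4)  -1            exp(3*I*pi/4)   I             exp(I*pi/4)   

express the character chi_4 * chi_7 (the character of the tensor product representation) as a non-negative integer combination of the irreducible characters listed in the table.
chi_4 tensor chi_7 = chi_3 (all other irreducibles have multiplicity 0).

Details: The character of a tensor product is the pointwise product (chi_4 * chi_7)(C) = chi_4(C) * chi_7(C):
  {0}: (1)*(1), {1}: (-1)*(exp(-I*pi/4)), {2}: (1)*(-I), {3}: (-1)*(exp(-3*I*pi/4)), {4}: (1)*(-1), {5}: (-1)*(exp(3*I*pi/4)), {6}: (1)*(I), {7}: (-1)*(exp(I*pi/4))
so (chi_4 * chi_7) takes values
  {0} -> 1, {1} -> -exp(-I*pi/4), {2} -> -I, {3} -> -exp(-3*I*pi/4), {4} -> -1, {5} -> -exp(3*I*pi/4), {6} -> I, {7} -> -exp(I*pi/4).
Now take the inner product of this character with each irreducible chi from the table, <chi_4*chi_7, chi> = (1/8) sum_C |C| (chi_4*chi_7)(C) conj(chi(C)):
  <chi_4*chi_7, chi_0> = (1/8)[1*(1)*conj(1) + 1*(-exp(-I*pi/4))*conj(1) + 1*(-I)*conj(1) + 1*(-exp(-3*I*pi/4))*conj(1) + 1*(-1)*conj(1) + 1*(-exp(3*I*pi/4))*conj(1) + 1*(I)*conj(1) + 1*(-exp(I*pi/4))*conj(1)]
      = (1/8)[(1) + (-exp(-I*pi/4)) + (-I) + (-exp(-3*I*pi/4)) + (-1) + (-exp(3*I*pi/4)) + (I) + (-exp(I*pi/4))] = 0/8 = 0
  <chi_4*chi_7, chi_1> = (1/8)[1*(1)*conj(1) + 1*(-exp(-I*pi/4))*conj(exp(I*pi/4)) + 1*(-I)*conj(I) + 1*(-exp(-3*I*pi/4))*conj(exp(3*I*pi/4)) + 1*(-1)*conj(-1) + 1*(-exp(3*I*pi/4))*conj(exp(-3*I*pi/4)) + 1*(I)*conj(-I) + 1*(-exp(I*pi/4))*conj(exp(-I*pi/4))]
      = (1/8)[(1) + (I) + (-1) + (-I) + (1) + (I) + (-1) + (-I)] = 0/8 = 0
  <chi_4*chi_7, chi_2> = (1/8)[1*(1)*conj(1) + 1*(-exp(-I*pi/4))*conj(I) + 1*(-I)*conj(-1) + 1*(-exp(-3*I*pi/4))*conj(-I) + 1*(-1)*conj(1) + 1*(-exp(3*I*pi/4))*conj(I) + 1*(I)*conj(-1) + 1*(-exp(I*pi/4))*conj(-I)]
      = (1/8)[(1) + (exp(I*pi/4)) + (I) + (-exp(-I*pi/4)) + (-1) + (exp(-3*I*pi/4)) + (-I) + (-exp(3*I*pi/4))] = 0/8 = 0
  <chi_4*chi_7, chi_3> = (1/8)[1*(1)*conj(1) + 1*(-exp(-I*pi/4))*conj(exp(3*I*pi/4)) + 1*(-I)*conj(-I) + 1*(-exp(-3*I*pi/4))*conj(exp(I*pi/4)) + 1*(-1)*conj(-1) + 1*(-exp(3*I*pi/4))*conj(exp(-I*pi/4)) + 1*(I)*conj(I) + 1*(-exp(I*pi/4))*conj(exp(-3*I*pi/4))]
      = (1/8)[(1) + (1) + (1) + (1) + (1) + (1) + (1) + (1)] = 8/8 = 1
  <chi_4*chi_7, chi_4> = (1/8)[1*(1)*conj(1) + 1*(-exp(-I*pi/4))*conj(-1) + 1*(-I)*conj(1) + 1*(-exp(-3*I*pi/4))*conj(-1) + 1*(-1)*conj(1) + 1*(-exp(3*I*pi/4))*conj(-1) + 1*(I)*conj(1) + 1*(-exp(I*pi/4))*conj(-1)]
      = (1/8)[(1) + (exp(-I*pi/4)) + (-I) + (exp(-3*I*pi/4)) + (-1) + (exp(3*I*pi/4)) + (I) + (exp(I*pi/4))] = 0/8 = 0
  <chi_4*chi_7, chi_5> = (1/8)[1*(1)*conj(1) + 1*(-exp(-I*pi/4))*conj(exp(-3*I*pi/4)) + 1*(-I)*conj(I) + 1*(-exp(-3*I*pi/4))*conj(exp(-I*pi/4)) + 1*(-1)*conj(-1) + 1*(-exp(3*I*pi/4))*conj(exp(I*pi/4)) + 1*(I)*conj(-I) + 1*(-exp(I*pi/4))*conj(exp(3*I*pi/4))]
      = (1/8)[(1) + (-I) + (-1) + (I) + (1) + (-I) + (-1) + (I)] = 0/8 = 0
  <chi_4*chi_7, chi_6> = (1/8)[1*(1)*conj(1) + 1*(-exp(-I*pi/4))*conj(-I) + 1*(-I)*conj(-1) + 1*(-exp(-3*I*pi/4))*conj(I) + 1*(-1)*conj(1) + 1*(-exp(3*I*pi/4))*conj(-I) + 1*(I)*conj(-1) + 1*(-exp(I*pi/4))*conj(I)]
      = (1/8)[(1) + (-exp(I*pi/4)) + (I) + (exp(-I*pi/4)) + (-1) + (-exp(-3*I*pi/4)) + (-I) + (exp(3*I*pi/4))] = 0/8 = 0
  <chi_4*chi_7, chi_7> = (1/8)[1*(1)*conj(1) + 1*(-exp(-I*pi/4))*conj(exp(-I*pi/4)) + 1*(-I)*conj(-I) + 1*(-exp(-3*I*pi/4))*conj(exp(-3*I*pi/4)) + 1*(-1)*conj(-1) + 1*(-exp(3*I*pi/4))*conj(exp(3*I*pi/4)) + 1*(I)*conj(I) + 1*(-exp(I*pi/4))*conj(exp(I*pi/4))]
      = (1/8)[(1) + (-1) + (1) + (-1) + (1) + (-1) + (1) + (-1)] = 0/8 = 0
(Exp terms are combined using exp(i*s)*conj(exp(i*t)) = exp(i*(s-t)), and sums of them are collapsed using the identity that for every m > 1 the m distinct m-th roots of unity sum to 0, e.g. 1 + exp(2*I*pi/3) + exp(-2*I*pi/3) = 0.)
Hence the multiplicities are chi_3: 1. Dimension check: dim(chi_4)*dim(chi_7) = 1*1 = 1 and sum (mult * dim) = 1*1 = 1.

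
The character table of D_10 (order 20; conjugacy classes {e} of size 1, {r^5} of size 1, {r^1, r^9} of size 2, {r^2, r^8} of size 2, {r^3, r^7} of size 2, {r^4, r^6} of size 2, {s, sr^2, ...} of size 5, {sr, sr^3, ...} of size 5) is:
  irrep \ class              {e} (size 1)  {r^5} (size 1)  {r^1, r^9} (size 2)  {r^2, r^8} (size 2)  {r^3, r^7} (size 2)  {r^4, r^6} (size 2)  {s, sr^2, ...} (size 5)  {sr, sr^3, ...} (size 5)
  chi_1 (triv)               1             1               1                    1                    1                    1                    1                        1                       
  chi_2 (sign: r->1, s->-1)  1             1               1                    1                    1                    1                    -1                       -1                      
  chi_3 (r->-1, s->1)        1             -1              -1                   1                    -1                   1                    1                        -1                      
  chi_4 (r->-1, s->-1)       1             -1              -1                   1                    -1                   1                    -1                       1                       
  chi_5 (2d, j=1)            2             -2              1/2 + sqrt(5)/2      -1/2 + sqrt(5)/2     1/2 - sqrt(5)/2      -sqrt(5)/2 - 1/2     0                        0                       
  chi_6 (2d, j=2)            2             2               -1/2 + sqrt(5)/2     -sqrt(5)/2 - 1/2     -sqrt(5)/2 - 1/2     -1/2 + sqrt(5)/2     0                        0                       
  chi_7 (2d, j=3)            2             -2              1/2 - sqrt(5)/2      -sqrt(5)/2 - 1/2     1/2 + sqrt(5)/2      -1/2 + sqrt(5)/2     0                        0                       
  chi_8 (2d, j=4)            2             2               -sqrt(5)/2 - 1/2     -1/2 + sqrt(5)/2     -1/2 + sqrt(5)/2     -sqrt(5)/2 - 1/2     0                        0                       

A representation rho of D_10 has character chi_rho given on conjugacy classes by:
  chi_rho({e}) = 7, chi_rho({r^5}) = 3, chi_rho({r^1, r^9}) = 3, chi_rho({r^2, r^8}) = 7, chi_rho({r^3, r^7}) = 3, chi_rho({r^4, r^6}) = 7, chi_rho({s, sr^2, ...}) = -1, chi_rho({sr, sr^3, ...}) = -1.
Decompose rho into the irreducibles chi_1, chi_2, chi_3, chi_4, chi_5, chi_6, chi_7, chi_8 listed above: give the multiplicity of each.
Multiplicities: chi_1: 2, chi_2: 3, chi_3: 1, chi_4: 1, chi_5: 0, chi_6: 0, chi_7: 0, chi_8: 0.

Details: Use <chi_rho, chi> = (1/|G|) sum_C |C| * chi_rho(C) * conj(chi(C)) with |G| = 20 for each irreducible chi in the table:
  <chi_rho, chi_1> = (1/20)[1*(7)*conj(1) + 1*(3)*conj(1) + 2*(3)*conj(1) + 2*(7)*conj(1) + 2*(3)*conj(1) + 2*(7)*conj(1) + 5*(-1)*conj(1) + 5*(-1)*conj(1)]
      = (1/20)[(7) + (3) + (6) + (14) + (6) + (14) + (-5) + (-5)] = 40/20 = 2
  <chi_rho, chi_2> = (1/20)[1*(7)*conj(1) + 1*(3)*conj(1) + 2*(3)*conj(1) + 2*(7)*conj(1) + 2*(3)*conj(1) + 2*(7)*conj(1) + 5*(-1)*conj(-1) + 5*(-1)*conj(-1)]
      = (1/20)[(7) + (3) + (6) + (14) + (6) + (14) + (5) + (5)] = 60/20 = 3
  <chi_rho, chi_3> = (1/20)[1*(7)*conj(1) + 1*(3)*conj(-1) + 2*(3)*conj(-1) + 2*(7)*conj(1) + 2*(3)*conj(-1) + 2*(7)*conj(1) + 5*(-1)*conj(1) + 5*(-1)*conj(-1)]
      = (1/20)[(7) + (-3) + (-6) + (14) + (-6) + (14) + (-5) + (5)] = 20/20 = 1
  <chi_rho, chi_4> = (1/20)[1*(7)*conj(1) + 1*(3)*conj(-1) + 2*(3)*conj(-1) + 2*(7)*conj(1) + 2*(3)*conj(-1) + 2*(7)*conj(1) + 5*(-1)*conj(-1) + 5*(-1)*conj(1)]
      = (1/20)[(7) + (-3) + (-6) + (14) + (-6) + (14) + (5) + (-5)] = 20/20 = 1
  <chi_rho, chi_5> = (1/20)[1*(7)*conj(2) + 1*(3)*conj(-2) + 2*(3)*conj(1/2 + sqrt(5)/2) + 2*(7)*conj(-1/2 + sqrt(5)/2) + 2*(3)*conj(1/2 - sqrt(5)/2) + 2*(7)*conj(-sqrt(5)/2 - 1/2) + 5*(-1)*conj(0) + 5*(-1)*conj(0)]
      = (1/20)[(14) + (-6) + (3 + 3*sqrt(5)) + (-7 + 7*sqrt(5)) + (3 - 3*sqrt(5)) + (-7*sqrt(5) - 7) + (0) + (0)] = 0/20 = 0
  <chi_rho, chi_6> = (1/20)[1*(7)*conj(2) + 1*(3)*conj(2) + 2*(3)*conj(-1/2 + sqrt(5)/2) + 2*(7)*conj(-sqrt(5)/2 - 1/2) + 2*(3)*conj(-sqrt(5)/2 - 1/2) + 2*(7)*conj(-1/2 + sqrt(5)/2) + 5*(-1)*conj(0) + 5*(-1)*conj(0)]
      = (1/20)[(14) + (6) + (-3 + 3*sqrt(5)) + (-7*sqrt(5) - 7) + (-3*sqrt(5) - 3) + (-7 + 7*sqrt(5)) + (0) + (0)] = 0/20 = 0
  <chi_rho, chi_7> = (1/20)[1*(7)*conj(2) + 1*(3)*conj(-2) + 2*(3)*conj(1/2 - sqrt(5)/2) + 2*(7)*conj(-sqrt(5)/2 - 1/2) + 2*(3)*conj(1/2 + sqrt(5)/2) + 2*(7)*conj(-1/2 + sqrt(5)/2) + 5*(-1)*conj(0) + 5*(-1)*conj(0)]
      = (1/20)[(14) + (-6) + (3 - 3*sqrt(5)) + (-7*sqrt(5) - 7) + (3 + 3*sqrt(5)) + (-7 + 7*sqrt(5)) + (0) + (0)] = 0/20 = 0
  <chi_rho, chi_8> = (1/20)[1*(7)*conj(2) + 1*(3)*conj(2) + 2*(3)*conj(-sqrt(5)/2 - 1/2) + 2*(7)*conj(-1/2 + sqrt(5)/2) + 2*(3)*conj(-1/2 + sqrt(5)/2) + 2*(7)*conj(-sqrt(5)/2 - 1/2) + 5*(-1)*conj(0) + 5*(-1)*conj(0)]
      = (1/20)[(14) + (6) + (-3*sqrt(5) - 3) + (-7 + 7*sqrt(5)) + (-3 + 3*sqrt(5)) + (-7*sqrt(5) - 7) + (0) + (0)] = 0/20 = 0
Dimension check: dim(rho) = sum (mult * dim) = 2*1 + 3*1 + 1*1 + 1*1 + 0*2 + 0*2 + 0*2 + 0*2 = 7 = chi_rho(e) = 7.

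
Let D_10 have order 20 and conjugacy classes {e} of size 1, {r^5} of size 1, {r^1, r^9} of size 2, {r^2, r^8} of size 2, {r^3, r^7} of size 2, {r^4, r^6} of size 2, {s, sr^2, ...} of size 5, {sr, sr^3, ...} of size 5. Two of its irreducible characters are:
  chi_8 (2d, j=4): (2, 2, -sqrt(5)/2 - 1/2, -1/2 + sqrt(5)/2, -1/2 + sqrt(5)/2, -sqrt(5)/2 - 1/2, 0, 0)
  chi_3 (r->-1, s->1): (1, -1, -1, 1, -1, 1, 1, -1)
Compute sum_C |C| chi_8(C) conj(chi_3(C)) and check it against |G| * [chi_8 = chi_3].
Sum = 0; so <chi_8, chi_3> = 0 (distinct irreducibles are orthogonal).

Derivation: Compute term by term over conjugacy classes (|C| * chi_8(C) * conj(chi_3(C))):
  1*(2)*conj(1) + 1*(2)*conj(-1) + 2*(-sqrt(5)/2 - 1/2)*conj(-1) + 2*(-1/2 + sqrt(5)/2)*conj(1) + 2*(-1/2 + sqrt(5)/2)*conj(-1) + 2*(-sqrt(5)/2 - 1/2)*conj(1) + 5*(0)*conj(1) + 5*(0)*conj(-1)
  = (2) + (-2) + (1 + sqrt(5)) + (-1 + sqrt(5)) + (1 - sqrt(5)) + (-sqrt(5) - 1) + (0) + (0)
  = 0.
Dividing by |G| = 20 gives 0/20 = 0, matching the row-orthogonality relation <chi_8, chi_3> = [chi_8 = chi_3].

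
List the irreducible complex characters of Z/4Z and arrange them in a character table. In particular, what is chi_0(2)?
Character table of Z/4Z (irreps indexed chi_0,...,chi_3 with chi_k(m) = zeta_4^(k*m), zeta_4 = exp(2*pi*i/4)):
  irrep \ class  {0} (size 1)  {1} (size 1)  {2} (size 1)  {3} (size 1)
  chi_0          1             1             1             1           
  chi_1          1             I             -1            -I          
  chi_2          1             -1            1             -1          
  chi_3          1             -I            -1            I           

Spot check: chi_0(2) = zeta_4^(0*2) = zeta_4^0 = 1.

Argument: Z/4Z is abelian, so all 4 irreducible complex representations are 1-dimensional. They are given by chi_k(m) = zeta_4^(k*m) for k = 0,...,3. Row orthogonality: sum_m chi_k(m) conj(chi_l(m)) = 4 * [k = l].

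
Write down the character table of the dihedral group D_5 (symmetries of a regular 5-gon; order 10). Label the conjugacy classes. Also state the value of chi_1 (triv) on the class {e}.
Conjugacy classes: {e} of size 1, {r^1, r^4} of size 2, {r^2, r^3} of size 2, {s, sr, ..., sr^4} of size 5.
Character table:
  irrep \ class              {e} (size 1)  {r^1, r^4} (size 2)  {r^2, r^3} (size 2)  {s, sr, ..., sr^4} (size 5)
  chi_1 (triv)               1             1                    1                    1                          
  chi_2 (sign: r->1, s->-1)  1             1                    1                    -1                         
  chi_3 (2d, j=1)            2             -1/2 + sqrt(5)/2     -sqrt(5)/2 - 1/2     0                          
  chi_4 (2d, j=2)            2             -sqrt(5)/2 - 1/2     -1/2 + sqrt(5)/2     0                          

Spot check: chi_1 (triv) on {e} = 1.

D_5 has order 2*5 = 10 with 4 conjugacy classes, hence 4 irreducibles. Sum of squared dims 1 + 1 + 4 + 4 = 10 = |G|. Linear characters come from the abelianisation; the 2-dimensional irreps have character r^k -> 2*cos(2*pi*j*k/5), reflections -> 0.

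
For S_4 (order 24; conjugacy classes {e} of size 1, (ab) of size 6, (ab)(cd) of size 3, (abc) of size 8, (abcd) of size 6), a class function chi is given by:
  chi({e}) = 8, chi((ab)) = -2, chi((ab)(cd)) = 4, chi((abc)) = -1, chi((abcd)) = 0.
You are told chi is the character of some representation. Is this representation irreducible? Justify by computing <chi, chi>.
Not irreducible (reducible): <chi, chi> = 6 > 1.

Details: <chi, chi> = (1/|G|) sum_C |C| * |chi(C)|^2 = (1/24)[1*|8|^2 + 6*|-2|^2 + 3*|4|^2 + 8*|-1|^2 + 6*|0|^2]
  = (1/24)[(64) + (24) + (48) + (8) + (0)] = 144/24 = 6.
A character is irreducible iff <chi, chi> = 1, so this representation is reducible.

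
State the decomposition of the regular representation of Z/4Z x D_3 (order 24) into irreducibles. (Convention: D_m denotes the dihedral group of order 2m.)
Each irreducible V_i of dimension d_i appears with multiplicity d_i, i.e. rho_reg = (direct sum over all irreducibles V_i) d_i V_i. The irreducible dimensions for Z/4Z x D_3 are 1, 1, 1, 1, 1, 1, 1, 1, 2, 2, 2, 2: 8 irreducibles of dimension 1, each with multiplicity 1; 4 irreducibles of dimension 2, each with multiplicity 2. Total dimension 8*1*1 + 4*2*2 = 24 = |G|.

Argument: General theorem: in the regular representation of a finite group G, each irreducible appears with multiplicity equal to its dimension. Check: dim(rho_reg) = sum d_i^2 = 1 + 1 + 1 + 1 + 1 + 1 + 1 + 1 + 4 + 4 + 4 + 4 = 24 = |G|.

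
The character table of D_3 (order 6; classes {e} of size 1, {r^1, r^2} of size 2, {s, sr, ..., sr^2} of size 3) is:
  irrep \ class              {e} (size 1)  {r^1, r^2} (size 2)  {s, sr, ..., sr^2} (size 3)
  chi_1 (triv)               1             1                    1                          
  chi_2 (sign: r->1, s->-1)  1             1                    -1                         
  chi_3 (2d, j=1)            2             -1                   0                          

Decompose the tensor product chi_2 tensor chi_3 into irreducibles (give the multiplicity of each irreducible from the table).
chi_2 tensor chi_3 = chi_3 (all other irreducibles have multiplicity 0).

Justification: The character of a tensor product is the pointwise product (chi_2 * chi_3)(C) = chi_2(C) * chi_3(C):
  {e}: (1)*(2), {r^1, r^2}: (1)*(-1), {s, sr, ..., sr^2}: (-1)*(0)
so (chi_2 * chi_3) takes values
  {e} -> 2, {r^1, r^2} -> -1, {s, sr, ..., sr^2} -> 0.
Now take the inner product of this character with each irreducible chi from the table, <chi_2*chi_3, chi> = (1/6) sum_C |C| (chi_2*chi_3)(C) conj(chi(C)):
  <chi_2*chi_3, chi_1> = (1/6)[1*(2)*conj(1) + 2*(-1)*conj(1) + 3*(0)*conj(1)]
      = (1/6)[(2) + (-2) + (0)] = 0/6 = 0
  <chi_2*chi_3, chi_2> = (1/6)[1*(2)*conj(1) + 2*(-1)*conj(1) + 3*(0)*conj(-1)]
      = (1/6)[(2) + (-2) + (0)] = 0/6 = 0
  <chi_2*chi_3, chi_3> = (1/6)[1*(2)*conj(2) + 2*(-1)*conj(-1) + 3*(0)*conj(0)]
      = (1/6)[(4) + (2) + (0)] = 6/6 = 1
Hence the multiplicities are chi_3: 1. Dimension check: dim(chi_2)*dim(chi_3) = 1*2 = 2 and sum (mult * dim) = 1*2 = 2.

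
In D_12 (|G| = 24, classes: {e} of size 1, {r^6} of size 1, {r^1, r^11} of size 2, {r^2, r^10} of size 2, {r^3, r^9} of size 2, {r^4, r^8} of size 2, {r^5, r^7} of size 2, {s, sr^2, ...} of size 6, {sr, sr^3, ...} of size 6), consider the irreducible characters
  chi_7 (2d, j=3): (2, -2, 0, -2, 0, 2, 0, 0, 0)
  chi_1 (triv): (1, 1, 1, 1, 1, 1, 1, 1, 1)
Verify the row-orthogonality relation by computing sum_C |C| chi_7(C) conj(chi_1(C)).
Sum = 0; so <chi_7, chi_1> = 0 (distinct irreducibles are orthogonal).

Derivation: Compute term by term over conjugacy classes (|C| * chi_7(C) * conj(chi_1(C))):
  1*(2)*conj(1) + 1*(-2)*conj(1) + 2*(0)*conj(1) + 2*(-2)*conj(1) + 2*(0)*conj(1) + 2*(2)*conj(1) + 2*(0)*conj(1) + 6*(0)*conj(1) + 6*(0)*conj(1)
  = (2) + (-2) + (0) + (-4) + (0) + (4) + (0) + (0) + (0)
  = 0.
Dividing by |G| = 24 gives 0/24 = 0, matching the row-orthogonality relation <chi_7, chi_1> = [chi_7 = chi_1].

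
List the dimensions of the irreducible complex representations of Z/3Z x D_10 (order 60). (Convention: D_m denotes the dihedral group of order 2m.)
Dimensions: 1, 1, 1, 1, 1, 1, 1, 1, 1, 1, 1, 1, 2, 2, 2, 2, 2, 2, 2, 2, 2, 2, 2, 2

Reasoning: There are 24 irreducibles (= number of conjugacy classes). Their dimensions d_i satisfy sum d_i^2 = |G| = 60: 1 + 1 + 1 + 1 + 1 + 1 + 1 + 1 + 1 + 1 + 1 + 1 + 4 + 4 + 4 + 4 + 4 + 4 + 4 + 4 + 4 + 4 + 4 + 4 = 60. (For the product with Z/3Z: each of the 3 1-dim characters of Z/3Z tensors with each irrep of D_10, giving 3 copies of each D_10-dimension.)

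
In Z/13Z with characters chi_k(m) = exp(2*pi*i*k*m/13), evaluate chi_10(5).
chi_10(5) = zeta_13^50 = exp(-4*I*pi/13)

chi_10(5) = zeta_13^(10*5) = zeta_13^50. Since zeta_13^13 = 1, this equals zeta_13^11 = exp(2*pi*i*11/13) = exp(-4*I*pi/13).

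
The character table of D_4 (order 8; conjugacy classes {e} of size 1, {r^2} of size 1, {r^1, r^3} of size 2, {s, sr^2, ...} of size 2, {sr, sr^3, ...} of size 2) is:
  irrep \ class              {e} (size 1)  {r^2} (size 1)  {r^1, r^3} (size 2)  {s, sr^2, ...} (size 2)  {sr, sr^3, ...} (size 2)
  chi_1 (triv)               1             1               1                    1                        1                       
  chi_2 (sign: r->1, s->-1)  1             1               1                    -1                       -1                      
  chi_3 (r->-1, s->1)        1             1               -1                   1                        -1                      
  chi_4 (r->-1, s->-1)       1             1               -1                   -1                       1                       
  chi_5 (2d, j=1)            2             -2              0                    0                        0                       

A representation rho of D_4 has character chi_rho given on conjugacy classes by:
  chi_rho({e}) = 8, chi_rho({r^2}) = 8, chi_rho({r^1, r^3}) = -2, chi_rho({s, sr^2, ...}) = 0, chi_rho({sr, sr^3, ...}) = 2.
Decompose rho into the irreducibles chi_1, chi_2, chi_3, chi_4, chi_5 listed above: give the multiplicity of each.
Multiplicities: chi_1: 2, chi_2: 1, chi_3: 2, chi_4: 3, chi_5: 0.

Why: Use <chi_rho, chi> = (1/|G|) sum_C |C| * chi_rho(C) * conj(chi(C)) with |G| = 8 for each irreducible chi in the table:
  <chi_rho, chi_1> = (1/8)[1*(8)*conj(1) + 1*(8)*conj(1) + 2*(-2)*conj(1) + 2*(0)*conj(1) + 2*(2)*conj(1)]
      = (1/8)[(8) + (8) + (-4) + (0) + (4)] = 16/8 = 2
  <chi_rho, chi_2> = (1/8)[1*(8)*conj(1) + 1*(8)*conj(1) + 2*(-2)*conj(1) + 2*(0)*conj(-1) + 2*(2)*conj(-1)]
      = (1/8)[(8) + (8) + (-4) + (0) + (-4)] = 8/8 = 1
  <chi_rho, chi_3> = (1/8)[1*(8)*conj(1) + 1*(8)*conj(1) + 2*(-2)*conj(-1) + 2*(0)*conj(1) + 2*(2)*conj(-1)]
      = (1/8)[(8) + (8) + (4) + (0) + (-4)] = 16/8 = 2
  <chi_rho, chi_4> = (1/8)[1*(8)*conj(1) + 1*(8)*conj(1) + 2*(-2)*conj(-1) + 2*(0)*conj(-1) + 2*(2)*conj(1)]
      = (1/8)[(8) + (8) + (4) + (0) + (4)] = 24/8 = 3
  <chi_rho, chi_5> = (1/8)[1*(8)*conj(2) + 1*(8)*conj(-2) + 2*(-2)*conj(0) + 2*(0)*conj(0) + 2*(2)*conj(0)]
      = (1/8)[(16) + (-16) + (0) + (0) + (0)] = 0/8 = 0
Dimension check: dim(rho) = sum (mult * dim) = 2*1 + 1*1 + 2*1 + 3*1 + 0*2 = 8 = chi_rho(e) = 8.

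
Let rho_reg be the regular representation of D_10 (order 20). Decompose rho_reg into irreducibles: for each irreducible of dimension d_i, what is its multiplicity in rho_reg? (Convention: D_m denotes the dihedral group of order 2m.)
Each irreducible V_i of dimension d_i appears with multiplicity d_i, i.e. rho_reg = (direct sum over all irreducibles V_i) d_i V_i. The irreducible dimensions for D_10 are 1, 1, 1, 1, 2, 2, 2, 2: 4 irreducibles of dimension 1, each with multiplicity 1; 4 irreducibles of dimension 2, each with multiplicity 2. Total dimension 4*1*1 + 4*2*2 = 20 = |G|.

Why: General theorem: in the regular representation of a finite group G, each irreducible appears with multiplicity equal to its dimension. Check: dim(rho_reg) = sum d_i^2 = 1 + 1 + 1 + 1 + 4 + 4 + 4 + 4 = 20 = |G|.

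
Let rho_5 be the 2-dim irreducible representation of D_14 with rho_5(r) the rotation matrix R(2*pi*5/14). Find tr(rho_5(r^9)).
chi_{rho_5}(r^9) = 2*cos(2*pi*5*9/14) = 2*cos(45*pi/7)

Why: rho_5(r^9) is rotation by angle 2*pi*5*9/14, whose trace is 2*cos(2*pi*5*9/14) = 2*cos(45*pi/7).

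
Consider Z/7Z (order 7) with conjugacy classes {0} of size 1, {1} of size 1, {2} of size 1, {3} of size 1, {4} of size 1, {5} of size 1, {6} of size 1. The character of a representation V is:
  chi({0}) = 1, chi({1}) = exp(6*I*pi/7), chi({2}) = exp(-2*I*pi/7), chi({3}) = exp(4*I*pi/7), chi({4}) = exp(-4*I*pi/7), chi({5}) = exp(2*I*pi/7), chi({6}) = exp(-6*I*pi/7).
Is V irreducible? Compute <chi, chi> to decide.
Irreducible: <chi, chi> = 1.

Derivation: <chi, chi> = (1/|G|) sum_C |C| * |chi(C)|^2 = (1/7)[1*|1|^2 + 1*|exp(6*I*pi/7)|^2 + 1*|exp(-2*I*pi/7)|^2 + 1*|exp(4*I*pi/7)|^2 + 1*|exp(-4*I*pi/7)|^2 + 1*|exp(2*I*pi/7)|^2 + 1*|exp(-6*I*pi/7)|^2]
  = (1/7)[(1) + (1) + (1) + (1) + (1) + (1) + (1)] = 7/7 = 1.
(Exp terms are combined using exp(i*s)*conj(exp(i*t)) = exp(i*(s-t)), and sums of them are collapsed using the identity that for every m > 1 the m distinct m-th roots of unity sum to 0, e.g. 1 + exp(2*I*pi/3) + exp(-2*I*pi/3) = 0.)
A character is irreducible iff <chi, chi> = 1, so this representation is irreducible.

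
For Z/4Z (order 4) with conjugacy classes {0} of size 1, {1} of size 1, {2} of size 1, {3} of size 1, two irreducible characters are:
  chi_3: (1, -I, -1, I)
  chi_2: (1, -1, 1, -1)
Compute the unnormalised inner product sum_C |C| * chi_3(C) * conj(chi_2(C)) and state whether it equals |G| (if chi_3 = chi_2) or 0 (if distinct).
Sum = 0; so <chi_3, chi_2> = 0 (distinct irreducibles are orthogonal).

Solution. Compute term by term over conjugacy classes (|C| * chi_3(C) * conj(chi_2(C))):
  1*(1)*conj(1) + 1*(-I)*conj(-1) + 1*(-1)*conj(1) + 1*(I)*conj(-1)
  = (1) + (I) + (-1) + (-I)
  = 0.
(Exp terms are combined using exp(i*s)*conj(exp(i*t)) = exp(i*(s-t)), and sums of them are collapsed using the identity that for every m > 1 the m distinct m-th roots of unity sum to 0, e.g. 1 + exp(2*I*pi/3) + exp(-2*I*pi/3) = 0.)
Dividing by |G| = 4 gives 0/4 = 0, matching the row-orthogonality relation <chi_3, chi_2> = [chi_3 = chi_2].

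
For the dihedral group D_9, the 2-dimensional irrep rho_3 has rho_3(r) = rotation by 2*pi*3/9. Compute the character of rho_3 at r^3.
chi_{rho_3}(r^3) = 2*cos(2*pi*3*3/9) = 2

Details: rho_3(r^3) is rotation by angle 2*pi*3*3/9, whose trace is 2*cos(2*pi*3*3/9) = 2.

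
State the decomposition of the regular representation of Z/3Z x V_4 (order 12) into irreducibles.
Each irreducible V_i of dimension d_i appears with multiplicity d_i, i.e. rho_reg = (direct sum over all irreducibles V_i) d_i V_i. The irreducible dimensions for Z/3Z x V_4 are 1, 1, 1, 1, 1, 1, 1, 1, 1, 1, 1, 1: 12 irreducibles of dimension 1, each with multiplicity 1. Total dimension 12*1*1 = 12 = |G|.

Details: General theorem: in the regular representation of a finite group G, each irreducible appears with multiplicity equal to its dimension. Check: dim(rho_reg) = sum d_i^2 = 1 + 1 + 1 + 1 + 1 + 1 + 1 + 1 + 1 + 1 + 1 + 1 = 12 = |G|.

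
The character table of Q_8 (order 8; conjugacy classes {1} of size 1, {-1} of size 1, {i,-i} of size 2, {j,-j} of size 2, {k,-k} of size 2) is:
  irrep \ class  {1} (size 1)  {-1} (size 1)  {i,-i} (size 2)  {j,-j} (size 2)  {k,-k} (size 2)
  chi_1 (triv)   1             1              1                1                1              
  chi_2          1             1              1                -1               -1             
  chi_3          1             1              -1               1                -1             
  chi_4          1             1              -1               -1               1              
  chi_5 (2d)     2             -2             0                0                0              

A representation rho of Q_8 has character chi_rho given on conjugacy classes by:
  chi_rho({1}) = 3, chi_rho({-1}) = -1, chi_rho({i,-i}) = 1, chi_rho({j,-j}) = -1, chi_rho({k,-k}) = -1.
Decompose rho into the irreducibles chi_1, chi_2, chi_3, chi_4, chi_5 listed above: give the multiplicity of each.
Multiplicities: chi_1: 0, chi_2: 1, chi_3: 0, chi_4: 0, chi_5: 1.

Solution. Use <chi_rho, chi> = (1/|G|) sum_C |C| * chi_rho(C) * conj(chi(C)) with |G| = 8 for each irreducible chi in the table:
  <chi_rho, chi_1> = (1/8)[1*(3)*conj(1) + 1*(-1)*conj(1) + 2*(1)*conj(1) + 2*(-1)*conj(1) + 2*(-1)*conj(1)]
      = (1/8)[(3) + (-1) + (2) + (-2) + (-2)] = 0/8 = 0
  <chi_rho, chi_2> = (1/8)[1*(3)*conj(1) + 1*(-1)*conj(1) + 2*(1)*conj(1) + 2*(-1)*conj(-1) + 2*(-1)*conj(-1)]
      = (1/8)[(3) + (-1) + (2) + (2) + (2)] = 8/8 = 1
  <chi_rho, chi_3> = (1/8)[1*(3)*conj(1) + 1*(-1)*conj(1) + 2*(1)*conj(-1) + 2*(-1)*conj(1) + 2*(-1)*conj(-1)]
      = (1/8)[(3) + (-1) + (-2) + (-2) + (2)] = 0/8 = 0
  <chi_rho, chi_4> = (1/8)[1*(3)*conj(1) + 1*(-1)*conj(1) + 2*(1)*conj(-1) + 2*(-1)*conj(-1) + 2*(-1)*conj(1)]
      = (1/8)[(3) + (-1) + (-2) + (2) + (-2)] = 0/8 = 0
  <chi_rho, chi_5> = (1/8)[1*(3)*conj(2) + 1*(-1)*conj(-2) + 2*(1)*conj(0) + 2*(-1)*conj(0) + 2*(-1)*conj(0)]
      = (1/8)[(6) + (2) + (0) + (0) + (0)] = 8/8 = 1
Dimension check: dim(rho) = sum (mult * dim) = 0*1 + 1*1 + 0*1 + 0*1 + 1*2 = 3 = chi_rho(e) = 3.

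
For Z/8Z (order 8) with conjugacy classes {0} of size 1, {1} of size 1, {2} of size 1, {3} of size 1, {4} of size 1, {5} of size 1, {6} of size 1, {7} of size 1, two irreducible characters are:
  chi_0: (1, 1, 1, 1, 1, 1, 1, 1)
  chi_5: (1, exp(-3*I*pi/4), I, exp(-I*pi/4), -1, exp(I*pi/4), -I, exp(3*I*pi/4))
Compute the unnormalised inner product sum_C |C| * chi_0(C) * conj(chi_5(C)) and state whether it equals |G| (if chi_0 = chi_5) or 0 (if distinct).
Sum = 0; so <chi_0, chi_5> = 0 (distinct irreducibles are orthogonal).

Derivation: Compute term by term over conjugacy classes (|C| * chi_0(C) * conj(chi_5(C))):
  1*(1)*conj(1) + 1*(1)*conj(exp(-3*I*pi/4)) + 1*(1)*conj(I) + 1*(1)*conj(exp(-I*pi/4)) + 1*(1)*conj(-1) + 1*(1)*conj(exp(I*pi/4)) + 1*(1)*conj(-I) + 1*(1)*conj(exp(3*I*pi/4))
  = (1) + (exp(3*I*pi/4)) + (-I) + (exp(I*pi/4)) + (-1) + (exp(-I*pi/4)) + (I) + (exp(-3*I*pi/4))
  = 0.
(Exp terms are combined using exp(i*s)*conj(exp(i*t)) = exp(i*(s-t)), and sums of them are collapsed using the identity that for every m > 1 the m distinct m-th roots of unity sum to 0, e.g. 1 + exp(2*I*pi/3) + exp(-2*I*pi/3) = 0.)
Dividing by |G| = 8 gives 0/8 = 0, matching the row-orthogonality relation <chi_0, chi_5> = [chi_0 = chi_5].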